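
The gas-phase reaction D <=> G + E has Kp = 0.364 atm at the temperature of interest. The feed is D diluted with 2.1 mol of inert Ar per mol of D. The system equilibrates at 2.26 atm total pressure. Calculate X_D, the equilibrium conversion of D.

X = 0.526

Let X = conversion of D (basis 1 mol D); extent of reaction ξ = X.
At extent ξ: n_D = 1 − X; n_G = X; n_E = X; n_I = 2.1 (inert).
Summing: n_T = 3.1 + X.
y_i = n_i/n_T, p_i = y_i·P. Kp = p_G p_E / (p_D).
This yields a degree-2 equation in X; solving on (0,1), X = 0.526.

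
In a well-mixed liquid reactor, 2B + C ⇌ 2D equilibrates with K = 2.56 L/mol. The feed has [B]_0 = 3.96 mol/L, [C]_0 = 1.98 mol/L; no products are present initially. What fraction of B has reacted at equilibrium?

Let X = conversion of B; extent ξ = 3.96X/2 mol/L.
Concentrations: [B] = 3.96 − 3.96X; [C] = 1.98 − 1.98X; [D] = 3.96X.
K = [D]^2 / ([B]^2 [C]).
This equals 2.56 at X = 0.590 (the root in 0 < X < 1).

X = 0.590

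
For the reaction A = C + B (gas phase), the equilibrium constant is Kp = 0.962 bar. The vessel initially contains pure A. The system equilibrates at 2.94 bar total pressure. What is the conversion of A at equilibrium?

X = 0.497

Take 1 mol A as basis and let X be its fractional conversion, so ξ = X.
Species balance: n_A = 1 − X; n_C = X; n_B = X.
Total moles n_T = 1 + X.
With p_i = (n_i/n_T)P, Kp = p_C p_B / (p_A).
This yields a degree-2 equation in X; solving on (0,1), X = 0.497.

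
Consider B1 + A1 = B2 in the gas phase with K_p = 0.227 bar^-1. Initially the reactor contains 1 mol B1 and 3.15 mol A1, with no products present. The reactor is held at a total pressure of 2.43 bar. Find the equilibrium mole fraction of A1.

y_A1 = 0.741

Take 1 mol B1 as basis and let X be its fractional conversion, so ξ = X.
Species balance: n_B1 = 1 − X; n_A1 = 3.15 − X; n_B2 = X.
Summing: n_T = 4.15 − X.
Mole fractions y_i = n_i/n_T; K_p = p_B2 / (p_B1 p_A1) with p_i = y_i·P.
This yields a degree-2 equation in X; solving on (0,1), X = 0.290.
Then n_A1 = 2.86, n_T = 3.86, so y_A1 = 0.741.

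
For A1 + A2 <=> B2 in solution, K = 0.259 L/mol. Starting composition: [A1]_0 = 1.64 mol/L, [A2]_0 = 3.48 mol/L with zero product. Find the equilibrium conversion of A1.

X = 0.420

Let X = conversion of A1; extent ξ = 1.64·X mol/L.
Concentrations: [A1] = 1.64 − 1.64X; [A2] = 3.48 − 1.64X; [B2] = 1.64X.
K = [B2] / ([A1] [A2]).
Equating to 0.259 L/mol: the physical root is X = 0.420.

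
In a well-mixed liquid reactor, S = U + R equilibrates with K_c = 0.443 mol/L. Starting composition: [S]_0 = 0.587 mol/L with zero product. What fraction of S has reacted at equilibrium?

X = 0.570

Let X = conversion of S; extent ξ = 0.587·X mol/L.
Concentrations: [S] = 0.587 − 0.587X; [U] = 0.587X; [R] = 0.587X.
K_c = [U] [R] / ([S]).
This equals 0.443 at X = 0.570 (the root in 0 < X < 1).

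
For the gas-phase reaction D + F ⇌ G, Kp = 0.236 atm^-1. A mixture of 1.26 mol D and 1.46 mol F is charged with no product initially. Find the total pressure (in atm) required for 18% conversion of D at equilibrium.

Take 1.26 mol D as basis and let X be its fractional conversion, so ξ = 1.26X.
At extent ξ: n_D = 1.26 − 1.26X; n_F = 1.46 − 1.26X; n_G = 1.26X.
n_T = Σnᵢ = 2.72 − 1.26X.
Kp = p_G / (p_D p_F) with p_i = (n_i/n_T)·P.
At X = 0.18: the mole-fraction product g(X) = Π y_i^ν_i = 0.4438. Since Kp = g(X)·P^{-1}, P = (g/Kp)^(1/1) = (0.4438/0.236)^(1/1) = 1.88 atm.

P = 1.88 atm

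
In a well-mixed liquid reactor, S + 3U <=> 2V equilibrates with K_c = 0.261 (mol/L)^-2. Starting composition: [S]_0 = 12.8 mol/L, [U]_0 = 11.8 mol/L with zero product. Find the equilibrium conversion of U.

X = 0.790

Let X = conversion of U; extent ξ = 11.8X/3 mol/L.
Concentrations: [S] = 12.8 − 3.93X; [U] = 11.8 − 11.8X; [V] = 7.87X.
K_c = [V]^2 / ([S] [U]^3).
Equating to 0.261 (mol/L)^-2: the physical root is X = 0.790.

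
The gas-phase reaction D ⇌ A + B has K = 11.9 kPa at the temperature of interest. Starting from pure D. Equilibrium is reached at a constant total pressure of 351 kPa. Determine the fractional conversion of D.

Basis: 1 mol D initially; let X = conversion of D. Extent ξ = X.
Species balance: n_D = 1 − X; n_A = X; n_B = X.
Summing: n_T = 1 + X.
y_i = n_i/n_T, p_i = y_i·P. K = p_A p_B / (p_D).
Equating to 11.9 kPa and solving on 0 < X < 1: X = 0.181.

X = 0.181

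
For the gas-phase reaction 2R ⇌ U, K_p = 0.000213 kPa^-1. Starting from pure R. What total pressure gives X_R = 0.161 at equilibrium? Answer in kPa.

Take 1 mol R as basis and let X be its fractional conversion, so ξ = 0.5X.
Species balance: n_R = 1 − X; n_U = 0.5X.
Summing: n_T = 1 − 0.5X.
K_p = p_U / (p_R^2) with p_i = (n_i/n_T)·P.
At X = 0.161: the mole-fraction product g(X) = Π y_i^ν_i = 0.1052. Since K_p = g(X)·P^{-1}, P = (g/K_p)^(1/1) = (0.1052/0.000213)^(1/1) = 494 kPa.

P = 494 kPa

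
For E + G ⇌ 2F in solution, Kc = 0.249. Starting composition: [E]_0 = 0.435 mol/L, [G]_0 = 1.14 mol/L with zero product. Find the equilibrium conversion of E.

Let X = conversion of E; extent ξ = 0.435·X mol/L.
Concentrations: [E] = 0.435 − 0.435X; [G] = 1.14 − 0.435X; [F] = 0.87X.
Kc = [F]^2 / ([E] [G]).
Setting equal to 0.249 and solving for X on (0,1) gives X = 0.314.

X = 0.314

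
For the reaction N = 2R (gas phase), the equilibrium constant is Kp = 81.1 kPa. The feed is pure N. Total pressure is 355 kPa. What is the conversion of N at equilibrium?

X = 0.232

Basis: 1 mol N initially; let X = conversion of N. Extent ξ = X.
Mole table: n_N = 1 − X; n_R = 2X.
n_T = Σnᵢ = 1 + X.
With p_i = (n_i/n_T)P, Kp = p_R^2 / (p_N).
Equating to 81.1 kPa and solving on 0 < X < 1: X = 0.232.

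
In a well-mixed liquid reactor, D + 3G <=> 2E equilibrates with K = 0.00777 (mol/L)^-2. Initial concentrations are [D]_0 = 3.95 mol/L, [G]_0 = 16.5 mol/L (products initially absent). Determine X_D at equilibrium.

Let X = conversion of D; extent ξ = 3.95·X mol/L.
Concentrations: [D] = 3.95 − 3.95X; [G] = 16.5 − 11.9X; [E] = 7.9X.
K = [E]^2 / ([D] [G]^3).
Solving K = 0.00777 for X ∈ (0,1): X = 0.516.

X = 0.516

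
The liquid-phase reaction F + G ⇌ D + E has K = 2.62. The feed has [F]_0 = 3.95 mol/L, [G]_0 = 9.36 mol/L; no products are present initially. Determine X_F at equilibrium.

X = 0.829

Let X = conversion of F; extent ξ = 3.95·X mol/L.
Concentrations: [F] = 3.95 − 3.95X; [G] = 9.36 − 3.95X; [D] = 3.95X; [E] = 3.95X.
K = [D] [E] / ([F] [G]).
Setting equal to 2.62 and solving for X on (0,1) gives X = 0.829.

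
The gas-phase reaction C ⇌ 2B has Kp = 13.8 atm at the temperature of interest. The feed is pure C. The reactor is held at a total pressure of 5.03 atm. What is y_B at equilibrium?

y_B = 0.779

Let X = conversion of C (basis 1 mol C); extent of reaction ξ = X.
At extent ξ: n_C = 1 − X; n_B = 2X.
Total moles n_T = 1 + X.
y_i = n_i/n_T, p_i = y_i·P. Kp = p_B^2 / (p_C).
This yields a degree-2 equation in X; solving on (0,1), X = 0.638.
Then n_B = 1.28, n_T = 1.64, so y_B = 0.779.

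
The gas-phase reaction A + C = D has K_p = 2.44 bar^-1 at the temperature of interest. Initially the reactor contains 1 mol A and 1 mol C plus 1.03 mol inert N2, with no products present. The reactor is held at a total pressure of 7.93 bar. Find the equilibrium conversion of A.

Let X = conversion of A (basis 1 mol A); extent of reaction ξ = X.
Mole table: n_A = 1 − X; n_C = 1 − X; n_D = X; n_I = 1.03 (inert).
Summing: n_T = 3.03 − X.
With p_i = (n_i/n_T)P, K_p = p_D / (p_A p_C).
Equating to 2.44 bar^-1 and solving on 0 < X < 1: X = 0.708.

X = 0.708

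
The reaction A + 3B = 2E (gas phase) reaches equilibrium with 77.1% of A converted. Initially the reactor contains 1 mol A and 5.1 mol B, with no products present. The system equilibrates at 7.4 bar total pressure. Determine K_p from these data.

Let X = conversion of A (basis 1 mol A); extent of reaction ξ = X.
Moles: n_A = 1 − X; n_B = 5.1 − 3X; n_E = 2X.
n_T = Σnᵢ = 6.1 − 2X.
At X = 0.771: n_A = 0.229, n_B = 2.79, n_E = 1.54, n_T = 4.56.
p_i = (n_i/n_T)·P. K_p = p_E^2 / (p_A p_B^3) = 0.182 bar^-2.

K_p = 0.182 bar^-2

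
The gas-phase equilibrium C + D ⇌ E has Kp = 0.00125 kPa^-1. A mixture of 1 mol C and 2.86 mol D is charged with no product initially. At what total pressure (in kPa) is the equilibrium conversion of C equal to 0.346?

P = 592 kPa

Basis: 1 mol C initially; let X = conversion of C. Extent ξ = X.
Moles: n_C = 1 − X; n_D = 2.86 − X; n_E = X.
Total moles n_T = 3.86 − X.
Kp = p_E / (p_C p_D) with p_i = (n_i/n_T)·P.
At X = 0.346: the mole-fraction product g(X) = Π y_i^ν_i = 0.7395. Since Kp = g(X)·P^{-1}, P = (g/Kp)^(1/1) = (0.7395/0.00125)^(1/1) = 592 kPa.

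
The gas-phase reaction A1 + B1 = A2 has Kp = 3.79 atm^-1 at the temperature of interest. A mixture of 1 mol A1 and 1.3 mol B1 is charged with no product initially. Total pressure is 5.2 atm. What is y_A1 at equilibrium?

Let X = conversion of A1 (basis 1 mol A1); extent of reaction ξ = X.
Species balance: n_A1 = 1 − X; n_B1 = 1.3 − X; n_A2 = X.
Summing: n_T = 2.3 − X.
Mole fractions y_i = n_i/n_T; Kp = p_A2 / (p_A1 p_B1) with p_i = y_i·P.
Substituting and setting equal to 3.79 atm^-1 gives a polynomial in X; the root in (0,1) is X = 0.858.
Then n_A1 = 0.142, n_T = 1.44, so y_A1 = 0.098.

y_A1 = 0.098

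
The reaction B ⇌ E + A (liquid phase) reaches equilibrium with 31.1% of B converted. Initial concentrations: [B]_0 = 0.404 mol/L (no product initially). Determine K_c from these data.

Let X = conversion of B.
Concentrations: [B] = 0.404 − 0.404X; [E] = 0.404X; [A] = 0.404X.
At X = 0.311: [B] = 0.278, [E] = 0.126, [A] = 0.126.
K_c = [E] [A] / ([B]) = 0.0567 mol/L.

K_c = 0.0567 mol/L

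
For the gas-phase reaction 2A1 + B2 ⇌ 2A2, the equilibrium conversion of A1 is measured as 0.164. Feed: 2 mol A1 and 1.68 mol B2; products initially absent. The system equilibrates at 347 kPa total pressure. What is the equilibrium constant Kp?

Kp = 0.000257 kPa^-1

Take 2 mol A1 as basis and let X be its fractional conversion, so ξ = X.
Species balance: n_A1 = 2 − 2X; n_B2 = 1.68 − X; n_A2 = 2X.
Total moles n_T = 3.68 − X.
At X = 0.164: n_A1 = 1.67, n_B2 = 1.52, n_A2 = 0.328, n_T = 3.52.
p_i = (n_i/n_T)·P. Kp = p_A2^2 / (p_A1^2 p_B2) = 0.000257 kPa^-1.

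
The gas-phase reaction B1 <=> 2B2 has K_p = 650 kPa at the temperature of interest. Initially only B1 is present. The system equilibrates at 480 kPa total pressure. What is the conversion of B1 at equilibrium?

X = 0.503

Take 1 mol B1 as basis and let X be its fractional conversion, so ξ = X.
Moles: n_B1 = 1 − X; n_B2 = 2X.
n_T = Σnᵢ = 1 + X.
Mole fractions y_i = n_i/n_T; K_p = p_B2^2 / (p_B1) with p_i = y_i·P.
This yields a degree-2 equation in X; solving on (0,1), X = 0.503.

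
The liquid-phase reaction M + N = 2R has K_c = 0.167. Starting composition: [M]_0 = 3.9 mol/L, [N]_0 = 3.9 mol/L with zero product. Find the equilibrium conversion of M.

Let X = conversion of M; extent ξ = 3.9·X mol/L.
Concentrations: [M] = 3.9 − 3.9X; [N] = 3.9 − 3.9X; [R] = 7.8X.
K_c = [R]^2 / ([M] [N]).
This equals 0.167 at X = 0.170 (the root in 0 < X < 1).

X = 0.170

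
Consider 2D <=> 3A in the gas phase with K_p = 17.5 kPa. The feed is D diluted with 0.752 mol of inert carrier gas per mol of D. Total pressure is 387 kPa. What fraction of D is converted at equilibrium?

Basis: 1 mol D initially; let X = conversion of D. Extent ξ = 0.5X.
Moles: n_D = 1 − X; n_A = 1.5X; n_I = 0.752 (inert).
n_T = Σnᵢ = 1.75 + 0.5X.
Mole fractions y_i = n_i/n_T; K_p = p_A^3 / (p_D^2) with p_i = y_i·P.
Substituting and setting equal to 17.5 kPa gives a polynomial in X; the root in (0,1) is X = 0.243.

X = 0.243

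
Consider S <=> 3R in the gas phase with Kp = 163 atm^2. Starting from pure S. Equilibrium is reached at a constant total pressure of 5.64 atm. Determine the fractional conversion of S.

Take 1 mol S as basis and let X be its fractional conversion, so ξ = X.
Mole table: n_S = 1 − X; n_R = 3X.
Summing: n_T = 1 + 2X.
With p_i = (n_i/n_T)P, Kp = p_R^3 / (p_S).
Setting this equal to 163 atm^2 and taking the physical root (0 < X < 1) gives X = 0.692.

X = 0.692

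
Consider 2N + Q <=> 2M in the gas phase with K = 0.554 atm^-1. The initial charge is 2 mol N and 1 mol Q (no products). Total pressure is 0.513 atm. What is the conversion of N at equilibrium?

X = 0.220

Basis: 2 mol N initially; let X = conversion of N. Extent ξ = X.
Moles: n_N = 2 − 2X; n_Q = 1 − X; n_M = 2X.
Summing: n_T = 3 − X.
With p_i = (n_i/n_T)P, K = p_M^2 / (p_N^2 p_Q).
Setting this equal to 0.554 atm^-1 and taking the physical root (0 < X < 1) gives X = 0.220.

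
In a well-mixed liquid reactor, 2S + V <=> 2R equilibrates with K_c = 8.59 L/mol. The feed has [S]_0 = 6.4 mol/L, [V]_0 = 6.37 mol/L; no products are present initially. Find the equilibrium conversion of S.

Let X = conversion of S; extent ξ = 6.4X/2 mol/L.
Concentrations: [S] = 6.4 − 6.4X; [V] = 6.37 − 3.2X; [R] = 6.4X.
K_c = [R]^2 / ([S]^2 [V]).
Solving K_c = 8.59 for X ∈ (0,1): X = 0.849.

X = 0.849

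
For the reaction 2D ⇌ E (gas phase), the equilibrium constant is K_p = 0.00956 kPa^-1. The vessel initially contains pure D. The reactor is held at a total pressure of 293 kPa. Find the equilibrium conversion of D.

Let X = conversion of D (basis 1 mol D); extent of reaction ξ = 0.5X.
Mole table: n_D = 1 − X; n_E = 0.5X.
Summing: n_T = 1 − 0.5X.
With p_i = (n_i/n_T)P, K_p = p_E / (p_D^2).
Substituting and setting equal to 0.00956 kPa^-1 gives a polynomial in X; the root in (0,1) is X = 0.714.

X = 0.714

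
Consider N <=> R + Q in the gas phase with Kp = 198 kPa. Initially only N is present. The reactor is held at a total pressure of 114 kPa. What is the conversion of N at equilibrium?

Basis: 1 mol N initially; let X = conversion of N. Extent ξ = X.
Mole table: n_N = 1 − X; n_R = X; n_Q = X.
Total moles n_T = 1 + X.
With p_i = (n_i/n_T)P, Kp = p_R p_Q / (p_N).
Substituting and setting equal to 198 kPa gives a polynomial in X; the root in (0,1) is X = 0.797.

X = 0.797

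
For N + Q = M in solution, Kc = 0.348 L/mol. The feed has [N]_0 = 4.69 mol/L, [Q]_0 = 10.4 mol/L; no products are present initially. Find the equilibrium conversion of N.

X = 0.711

Let X = conversion of N; extent ξ = 4.69·X mol/L.
Concentrations: [N] = 4.69 − 4.69X; [Q] = 10.4 − 4.69X; [M] = 4.69X.
Kc = [M] / ([N] [Q]).
Setting equal to 0.348 and solving for X on (0,1) gives X = 0.711.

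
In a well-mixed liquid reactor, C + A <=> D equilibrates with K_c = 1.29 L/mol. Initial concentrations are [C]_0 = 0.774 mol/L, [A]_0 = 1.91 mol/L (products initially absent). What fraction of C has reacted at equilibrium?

X = 0.645

Let X = conversion of C; extent ξ = 0.774·X mol/L.
Concentrations: [C] = 0.774 − 0.774X; [A] = 1.91 − 0.774X; [D] = 0.774X.
K_c = [D] / ([C] [A]).
Solving K_c = 1.29 for X ∈ (0,1): X = 0.645.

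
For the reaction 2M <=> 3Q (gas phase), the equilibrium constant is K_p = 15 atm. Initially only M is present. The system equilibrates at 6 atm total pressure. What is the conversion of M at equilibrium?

Basis: 1 mol M initially; let X = conversion of M. Extent ξ = 0.5X.
Mole table: n_M = 1 − X; n_Q = 1.5X.
Summing: n_T = 1 + 0.5X.
With p_i = (n_i/n_T)P, K_p = p_Q^3 / (p_M^2).
This yields a degree-3 equation in X; solving on (0,1), X = 0.565.

X = 0.565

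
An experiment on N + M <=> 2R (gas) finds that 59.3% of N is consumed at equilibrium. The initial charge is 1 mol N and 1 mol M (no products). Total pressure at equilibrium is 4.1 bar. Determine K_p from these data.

Let X = conversion of N (basis 1 mol N); extent of reaction ξ = X.
At extent ξ: n_N = 1 − X; n_M = 1 − X; n_R = 2X.
n_T stays at 2 (no change in mole number).
At X = 0.593: n_N = 0.407, n_M = 0.407, n_R = 1.19, n_T = 2.
p_i = (n_i/n_T)·P. K_p = p_R^2 / (p_N p_M) = 8.49.

K_p = 8.49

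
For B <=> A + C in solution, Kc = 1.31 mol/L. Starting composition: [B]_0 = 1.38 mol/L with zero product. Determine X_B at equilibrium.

Let X = conversion of B; extent ξ = 1.38·X mol/L.
Concentrations: [B] = 1.38 − 1.38X; [A] = 1.38X; [C] = 1.38X.
Kc = [A] [C] / ([B]).
Solving Kc = 1.31 for X ∈ (0,1): X = 0.609.

X = 0.609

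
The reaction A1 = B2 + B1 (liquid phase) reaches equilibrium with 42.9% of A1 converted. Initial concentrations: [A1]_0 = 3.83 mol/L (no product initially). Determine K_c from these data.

Let X = conversion of A1.
Concentrations: [A1] = 3.83 − 3.83X; [B2] = 3.83X; [B1] = 3.83X.
At X = 0.429: [A1] = 2.19, [B2] = 1.64, [B1] = 1.64.
K_c = [B2] [B1] / ([A1]) = 1.23 mol/L.

K_c = 1.23 mol/L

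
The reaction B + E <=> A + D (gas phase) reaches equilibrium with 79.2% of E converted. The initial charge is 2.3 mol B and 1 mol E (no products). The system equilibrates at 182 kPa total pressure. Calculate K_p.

Basis: 1 mol E initially; let X = conversion of E. Extent ξ = X.
At extent ξ: n_B = 2.3 − X; n_E = 1 − X; n_A = X; n_D = X.
n_T stays at 3.3 (no change in mole number).
At X = 0.792: n_B = 1.51, n_E = 0.208, n_A = 0.792, n_D = 0.792, n_T = 3.3.
p_i = (n_i/n_T)·P. K_p = p_A p_D / (p_B p_E) = 2.

K_p = 2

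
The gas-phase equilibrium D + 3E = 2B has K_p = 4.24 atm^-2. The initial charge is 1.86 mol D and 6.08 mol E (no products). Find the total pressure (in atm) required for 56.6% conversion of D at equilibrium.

P = 1.33 atm

Basis: 1.86 mol D initially; let X = conversion of D. Extent ξ = 1.86X.
Moles: n_D = 1.86 − 1.86X; n_E = 6.08 − 5.58X; n_B = 3.72X.
n_T = Σnᵢ = 7.94 − 3.72X.
K_p = p_B^2 / (p_D p_E^3) with p_i = (n_i/n_T)·P.
At X = 0.566: the mole-fraction product g(X) = Π y_i^ν_i = 7.496. Since K_p = g(X)·P^{-2}, P = (g/K_p)^(1/2) = (7.496/4.24)^(1/2) = 1.33 atm.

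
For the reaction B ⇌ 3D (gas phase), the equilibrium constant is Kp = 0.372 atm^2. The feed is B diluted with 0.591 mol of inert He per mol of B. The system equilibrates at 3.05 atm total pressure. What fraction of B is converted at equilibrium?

X = 0.166

Take 1 mol B as basis and let X be its fractional conversion, so ξ = X.
At extent ξ: n_B = 1 − X; n_D = 3X; n_I = 0.591 (inert).
Total moles n_T = 1.59 + 2X.
Mole fractions y_i = n_i/n_T; Kp = p_D^3 / (p_B) with p_i = y_i·P.
This yields a degree-3 equation in X; solving on (0,1), X = 0.166.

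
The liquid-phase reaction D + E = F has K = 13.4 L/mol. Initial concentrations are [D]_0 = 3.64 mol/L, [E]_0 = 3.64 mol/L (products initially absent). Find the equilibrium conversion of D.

X = 0.867

Let X = conversion of D; extent ξ = 3.64·X mol/L.
Concentrations: [D] = 3.64 − 3.64X; [E] = 3.64 − 3.64X; [F] = 3.64X.
K = [F] / ([D] [E]).
This equals 13.4 at X = 0.867 (the root in 0 < X < 1).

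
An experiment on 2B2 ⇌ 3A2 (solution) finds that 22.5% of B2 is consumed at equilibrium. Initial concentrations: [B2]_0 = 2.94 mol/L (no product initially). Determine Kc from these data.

Let X = conversion of B2.
Concentrations: [B2] = 2.94 − 2.94X; [A2] = 4.41X.
At X = 0.225: [B2] = 2.28, [A2] = 0.992.
Kc = [A2]^3 / ([B2]^2) = 0.188 mol/L.

Kc = 0.188 mol/L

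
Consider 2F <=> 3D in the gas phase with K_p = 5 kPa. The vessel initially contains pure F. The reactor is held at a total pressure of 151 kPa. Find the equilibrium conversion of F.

Let X = conversion of F (basis 1 mol F); extent of reaction ξ = 0.5X.
Moles: n_F = 1 − X; n_D = 1.5X.
n_T = Σnᵢ = 1 + 0.5X.
Mole fractions y_i = n_i/n_T; K_p = p_D^3 / (p_F^2) with p_i = y_i·P.
This yields a degree-3 equation in X; solving on (0,1), X = 0.192.

X = 0.192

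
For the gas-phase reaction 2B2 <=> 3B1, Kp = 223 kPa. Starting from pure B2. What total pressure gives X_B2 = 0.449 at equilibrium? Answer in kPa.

P = 271 kPa

Take 1 mol B2 as basis and let X be its fractional conversion, so ξ = 0.5X.
Mole table: n_B2 = 1 − X; n_B1 = 1.5X.
Total moles n_T = 1 + 0.5X.
Kp = p_B1^3 / (p_B2^2) with p_i = (n_i/n_T)·P.
At X = 0.449: the mole-fraction product g(X) = Π y_i^ν_i = 0.8218. Since Kp = g(X)·P^{1}, P = (Kp/g)^(1/1) = (223/0.8218)^(1/1) = 271 kPa.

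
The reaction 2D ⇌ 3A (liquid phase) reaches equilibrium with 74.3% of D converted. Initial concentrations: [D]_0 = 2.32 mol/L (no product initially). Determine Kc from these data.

Kc = 48.6 mol/L

Let X = conversion of D.
Concentrations: [D] = 2.32 − 2.32X; [A] = 3.48X.
At X = 0.743: [D] = 0.596, [A] = 2.59.
Kc = [A]^3 / ([D]^2) = 48.6 mol/L.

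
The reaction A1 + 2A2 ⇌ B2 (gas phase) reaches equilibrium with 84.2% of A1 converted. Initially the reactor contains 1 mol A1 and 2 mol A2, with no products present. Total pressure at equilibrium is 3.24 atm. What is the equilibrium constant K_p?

K_p = 8.8 atm^-2

Let X = conversion of A1 (basis 1 mol A1); extent of reaction ξ = X.
Species balance: n_A1 = 1 − X; n_A2 = 2 − 2X; n_B2 = X.
n_T = Σnᵢ = 3 − 2X.
At X = 0.842: n_A1 = 0.158, n_A2 = 0.316, n_B2 = 0.842, n_T = 1.32.
p_i = (n_i/n_T)·P. K_p = p_B2 / (p_A1 p_A2^2) = 8.8 atm^-2.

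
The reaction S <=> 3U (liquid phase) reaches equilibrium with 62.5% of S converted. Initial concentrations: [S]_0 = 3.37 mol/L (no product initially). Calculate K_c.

K_c = 200 (mol/L)^2

Let X = conversion of S.
Concentrations: [S] = 3.37 − 3.37X; [U] = 10.1X.
At X = 0.625: [S] = 1.26, [U] = 6.32.
K_c = [U]^3 / ([S]) = 200 (mol/L)^2.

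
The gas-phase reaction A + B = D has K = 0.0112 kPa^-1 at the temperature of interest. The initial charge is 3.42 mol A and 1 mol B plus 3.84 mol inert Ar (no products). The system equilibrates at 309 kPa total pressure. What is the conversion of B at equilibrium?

X = 0.562

Basis: 1 mol B initially; let X = conversion of B. Extent ξ = X.
Mole table: n_A = 3.42 − X; n_B = 1 − X; n_D = X; n_I = 3.84 (inert).
Total moles n_T = 8.26 − X.
With p_i = (n_i/n_T)P, K = p_D / (p_A p_B).
Substituting and setting equal to 0.0112 kPa^-1 gives a polynomial in X; the root in (0,1) is X = 0.562.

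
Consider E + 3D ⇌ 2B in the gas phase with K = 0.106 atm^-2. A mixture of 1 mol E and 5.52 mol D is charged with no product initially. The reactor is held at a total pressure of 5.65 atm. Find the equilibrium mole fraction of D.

y_D = 0.678

Let X = conversion of E (basis 1 mol E); extent of reaction ξ = X.
Moles: n_E = 1 − X; n_D = 5.52 − 3X; n_B = 2X.
n_T = Σnᵢ = 6.52 − 2X.
y_i = n_i/n_T, p_i = y_i·P. K = p_B^2 / (p_E p_D^3).
Substituting and setting equal to 0.106 atm^-2 gives a polynomial in X; the root in (0,1) is X = 0.670.
Then n_D = 3.51, n_T = 5.18, so y_D = 0.678.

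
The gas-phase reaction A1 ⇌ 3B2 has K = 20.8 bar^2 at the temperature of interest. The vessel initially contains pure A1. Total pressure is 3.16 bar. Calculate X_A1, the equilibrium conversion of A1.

Take 1 mol A1 as basis and let X be its fractional conversion, so ξ = X.
Moles: n_A1 = 1 − X; n_B2 = 3X.
n_T = Σnᵢ = 1 + 2X.
With p_i = (n_i/n_T)P, K = p_B2^3 / (p_A1).
Equating to 20.8 bar^2 and solving on 0 < X < 1: X = 0.536.

X = 0.536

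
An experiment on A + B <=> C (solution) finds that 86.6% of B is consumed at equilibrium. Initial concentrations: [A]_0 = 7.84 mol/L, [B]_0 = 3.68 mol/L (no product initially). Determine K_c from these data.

K_c = 1.39 L/mol

Let X = conversion of B.
Concentrations: [A] = 7.84 − 3.68X; [B] = 3.68 − 3.68X; [C] = 3.68X.
At X = 0.866: [A] = 4.65, [B] = 0.493, [C] = 3.19.
K_c = [C] / ([A] [B]) = 1.39 L/mol.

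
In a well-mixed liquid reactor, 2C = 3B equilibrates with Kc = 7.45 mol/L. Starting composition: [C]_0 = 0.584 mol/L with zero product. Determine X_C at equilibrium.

Let X = conversion of C; extent ξ = 0.584X/2 mol/L.
Concentrations: [C] = 0.584 − 0.584X; [B] = 0.876X.
Kc = [B]^3 / ([C]^2).
Solving Kc = 7.45 for X ∈ (0,1): X = 0.699.

X = 0.699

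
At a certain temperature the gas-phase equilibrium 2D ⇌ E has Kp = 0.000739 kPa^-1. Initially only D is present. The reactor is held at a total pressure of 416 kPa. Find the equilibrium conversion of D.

Let X = conversion of D (basis 1 mol D); extent of reaction ξ = 0.5X.
Mole table: n_D = 1 − X; n_E = 0.5X.
Total moles n_T = 1 − 0.5X.
y_i = n_i/n_T, p_i = y_i·P. Kp = p_E / (p_D^2).
Equating to 0.000739 kPa^-1 and solving on 0 < X < 1: X = 0.330.

X = 0.330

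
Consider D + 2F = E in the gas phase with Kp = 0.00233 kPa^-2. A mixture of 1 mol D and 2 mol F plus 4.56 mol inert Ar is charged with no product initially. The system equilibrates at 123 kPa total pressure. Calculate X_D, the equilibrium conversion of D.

X = 0.473

Basis: 1 mol D initially; let X = conversion of D. Extent ξ = X.
Mole table: n_D = 1 − X; n_F = 2 − 2X; n_E = X; n_I = 4.56 (inert).
Summing: n_T = 7.56 − 2X.
y_i = n_i/n_T, p_i = y_i·P. Kp = p_E / (p_D p_F^2).
This yields a degree-3 equation in X; solving on (0,1), X = 0.473.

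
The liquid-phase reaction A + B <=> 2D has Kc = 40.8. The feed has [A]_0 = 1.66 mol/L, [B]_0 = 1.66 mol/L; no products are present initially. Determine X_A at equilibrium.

Let X = conversion of A; extent ξ = 1.66·X mol/L.
Concentrations: [A] = 1.66 − 1.66X; [B] = 1.66 − 1.66X; [D] = 3.32X.
Kc = [D]^2 / ([A] [B]).
Setting equal to 40.8 and solving for X on (0,1) gives X = 0.762.

X = 0.762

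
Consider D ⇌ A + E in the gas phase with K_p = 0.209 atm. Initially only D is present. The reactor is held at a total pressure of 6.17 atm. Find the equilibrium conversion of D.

Take 1 mol D as basis and let X be its fractional conversion, so ξ = X.
Moles: n_D = 1 − X; n_A = X; n_E = X.
Summing: n_T = 1 + X.
y_i = n_i/n_T, p_i = y_i·P. K_p = p_A p_E / (p_D).
Equating to 0.209 atm and solving on 0 < X < 1: X = 0.181.

X = 0.181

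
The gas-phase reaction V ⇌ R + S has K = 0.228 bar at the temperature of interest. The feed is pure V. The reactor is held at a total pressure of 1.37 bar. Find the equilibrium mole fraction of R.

Take 1 mol V as basis and let X be its fractional conversion, so ξ = X.
Moles: n_V = 1 − X; n_R = X; n_S = X.
Summing: n_T = 1 + X.
y_i = n_i/n_T, p_i = y_i·P. K = p_R p_S / (p_V).
Setting this equal to 0.228 bar and taking the physical root (0 < X < 1) gives X = 0.378.
Then n_R = 0.378, n_T = 1.38, so y_R = 0.274.

y_R = 0.274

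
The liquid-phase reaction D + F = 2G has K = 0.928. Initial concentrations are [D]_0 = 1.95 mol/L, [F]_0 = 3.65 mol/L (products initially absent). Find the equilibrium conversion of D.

Let X = conversion of D; extent ξ = 1.95·X mol/L.
Concentrations: [D] = 1.95 − 1.95X; [F] = 3.65 − 1.95X; [G] = 3.9X.
K = [G]^2 / ([D] [F]).
This equals 0.928 at X = 0.434 (the root in 0 < X < 1).

X = 0.434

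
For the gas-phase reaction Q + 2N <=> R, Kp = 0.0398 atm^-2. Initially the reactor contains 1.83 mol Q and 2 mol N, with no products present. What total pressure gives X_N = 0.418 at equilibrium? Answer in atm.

P = 7.02 atm

Let X = conversion of N (basis 2 mol N); extent of reaction ξ = X.
Mole table: n_Q = 1.83 − X; n_N = 2 − 2X; n_R = X.
Total moles n_T = 3.83 − 2X.
Kp = p_R / (p_Q p_N^2) with p_i = (n_i/n_T)·P.
At X = 0.418: the mole-fraction product g(X) = Π y_i^ν_i = 1.959. Since Kp = g(X)·P^{-2}, P = (g/Kp)^(1/2) = (1.959/0.0398)^(1/2) = 7.02 atm.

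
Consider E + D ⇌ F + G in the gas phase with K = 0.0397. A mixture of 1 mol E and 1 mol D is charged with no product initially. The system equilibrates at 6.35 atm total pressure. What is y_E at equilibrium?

y_E = 0.417

Basis: 1 mol E initially; let X = conversion of E. Extent ξ = X.
Moles: n_E = 1 − X; n_D = 1 − X; n_F = X; n_G = X.
n_T stays at 2 (no change in mole number).
With p_i = (n_i/n_T)P, K = p_F p_G / (p_E p_D).
Substituting and setting equal to 0.0397 gives a polynomial in X; the root in (0,1) is X = 0.166.
Then n_E = 0.834, n_T = 2, so y_E = 0.417.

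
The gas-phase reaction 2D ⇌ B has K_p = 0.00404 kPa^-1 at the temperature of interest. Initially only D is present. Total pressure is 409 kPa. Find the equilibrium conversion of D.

X = 0.637

Basis: 1 mol D initially; let X = conversion of D. Extent ξ = 0.5X.
At extent ξ: n_D = 1 − X; n_B = 0.5X.
Summing: n_T = 1 − 0.5X.
With p_i = (n_i/n_T)P, K_p = p_B / (p_D^2).
Setting this equal to 0.00404 kPa^-1 and taking the physical root (0 < X < 1) gives X = 0.637.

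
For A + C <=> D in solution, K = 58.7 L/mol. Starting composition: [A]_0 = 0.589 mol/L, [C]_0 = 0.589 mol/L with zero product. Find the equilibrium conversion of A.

X = 0.844

Let X = conversion of A; extent ξ = 0.589·X mol/L.
Concentrations: [A] = 0.589 − 0.589X; [C] = 0.589 − 0.589X; [D] = 0.589X.
K = [D] / ([A] [C]).
Setting equal to 58.7 and solving for X on (0,1) gives X = 0.844.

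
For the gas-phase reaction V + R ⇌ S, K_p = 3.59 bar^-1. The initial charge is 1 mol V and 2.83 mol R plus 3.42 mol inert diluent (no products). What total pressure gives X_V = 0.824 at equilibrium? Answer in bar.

Let X = conversion of V (basis 1 mol V); extent of reaction ξ = X.
Species balance: n_V = 1 − X; n_R = 2.83 − X; n_S = X; n_I = 3.42 (inert).
Summing: n_T = 7.25 − X.
K_p = p_S / (p_V p_R) with p_i = (n_i/n_T)·P.
At X = 0.824: the mole-fraction product g(X) = Π y_i^ν_i = 15. Since K_p = g(X)·P^{-1}, P = (g/K_p)^(1/1) = (15/3.59)^(1/1) = 4.18 bar.

P = 4.18 bar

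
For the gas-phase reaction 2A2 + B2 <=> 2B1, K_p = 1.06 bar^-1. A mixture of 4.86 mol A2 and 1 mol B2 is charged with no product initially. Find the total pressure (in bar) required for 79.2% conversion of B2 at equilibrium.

P = 5.37 bar

Take 1 mol B2 as basis and let X be its fractional conversion, so ξ = X.
At extent ξ: n_A2 = 4.86 − 2X; n_B2 = 1 − X; n_B1 = 2X.
Summing: n_T = 5.86 − X.
K_p = p_B1^2 / (p_A2^2 p_B2) with p_i = (n_i/n_T)·P.
At X = 0.792: the mole-fraction product g(X) = Π y_i^ν_i = 5.696. Since K_p = g(X)·P^{-1}, P = (g/K_p)^(1/1) = (5.696/1.06)^(1/1) = 5.37 bar.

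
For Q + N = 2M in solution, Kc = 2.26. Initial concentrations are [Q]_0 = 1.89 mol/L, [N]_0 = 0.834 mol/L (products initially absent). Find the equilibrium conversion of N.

X = 0.607

Let X = conversion of N; extent ξ = 0.834·X mol/L.
Concentrations: [Q] = 1.89 − 0.834X; [N] = 0.834 − 0.834X; [M] = 1.67X.
Kc = [M]^2 / ([Q] [N]).
Equating to 2.26: the physical root is X = 0.607.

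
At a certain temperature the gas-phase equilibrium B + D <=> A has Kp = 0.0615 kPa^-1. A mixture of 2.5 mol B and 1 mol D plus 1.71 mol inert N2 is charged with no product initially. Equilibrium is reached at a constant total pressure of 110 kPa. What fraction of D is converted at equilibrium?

Take 1 mol D as basis and let X be its fractional conversion, so ξ = X.
At extent ξ: n_B = 2.5 − X; n_D = 1 − X; n_A = X; n_I = 1.71 (inert).
Summing: n_T = 5.21 − X.
With p_i = (n_i/n_T)P, Kp = p_A / (p_B p_D).
Setting this equal to 0.0615 kPa^-1 and taking the physical root (0 < X < 1) gives X = 0.728.

X = 0.728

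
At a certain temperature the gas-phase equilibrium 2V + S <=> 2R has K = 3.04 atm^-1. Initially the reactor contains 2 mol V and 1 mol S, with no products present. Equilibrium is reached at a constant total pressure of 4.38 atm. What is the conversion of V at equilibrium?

X = 0.599

Basis: 2 mol V initially; let X = conversion of V. Extent ξ = X.
Mole table: n_V = 2 − 2X; n_S = 1 − X; n_R = 2X.
Summing: n_T = 3 − X.
Mole fractions y_i = n_i/n_T; K = p_R^2 / (p_V^2 p_S) with p_i = y_i·P.
This yields a degree-3 equation in X; solving on (0,1), X = 0.599.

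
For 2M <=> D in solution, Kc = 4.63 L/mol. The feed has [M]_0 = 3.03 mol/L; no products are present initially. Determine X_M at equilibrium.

X = 0.828

Let X = conversion of M; extent ξ = 3.03X/2 mol/L.
Concentrations: [M] = 3.03 − 3.03X; [D] = 1.51X.
Kc = [D] / ([M]^2).
Setting equal to 4.63 and solving for X on (0,1) gives X = 0.828.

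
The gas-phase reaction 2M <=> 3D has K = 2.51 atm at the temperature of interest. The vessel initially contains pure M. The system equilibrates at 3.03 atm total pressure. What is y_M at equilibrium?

y_M = 0.449

Basis: 1 mol M initially; let X = conversion of M. Extent ξ = 0.5X.
Species balance: n_M = 1 − X; n_D = 1.5X.
Summing: n_T = 1 + 0.5X.
Mole fractions y_i = n_i/n_T; K = p_D^3 / (p_M^2) with p_i = y_i·P.
Equating to 2.51 atm and solving on 0 < X < 1: X = 0.450.
Then n_M = 0.55, n_T = 1.22, so y_M = 0.449.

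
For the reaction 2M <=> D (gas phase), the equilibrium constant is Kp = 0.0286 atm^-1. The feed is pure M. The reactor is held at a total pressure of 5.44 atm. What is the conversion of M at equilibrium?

X = 0.215

Take 1 mol M as basis and let X be its fractional conversion, so ξ = 0.5X.
Mole table: n_M = 1 − X; n_D = 0.5X.
Summing: n_T = 1 − 0.5X.
Mole fractions y_i = n_i/n_T; Kp = p_D / (p_M^2) with p_i = y_i·P.
Setting this equal to 0.0286 atm^-1 and taking the physical root (0 < X < 1) gives X = 0.215.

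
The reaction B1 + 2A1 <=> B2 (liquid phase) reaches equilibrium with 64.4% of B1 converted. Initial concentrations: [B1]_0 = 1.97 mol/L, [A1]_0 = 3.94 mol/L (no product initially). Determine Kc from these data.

Let X = conversion of B1.
Concentrations: [B1] = 1.97 − 1.97X; [A1] = 3.94 − 3.94X; [B2] = 1.97X.
At X = 0.644: [B1] = 0.701, [A1] = 1.4, [B2] = 1.27.
Kc = [B2] / ([B1] [A1]^2) = 0.919 (mol/L)^-2.

Kc = 0.919 (mol/L)^-2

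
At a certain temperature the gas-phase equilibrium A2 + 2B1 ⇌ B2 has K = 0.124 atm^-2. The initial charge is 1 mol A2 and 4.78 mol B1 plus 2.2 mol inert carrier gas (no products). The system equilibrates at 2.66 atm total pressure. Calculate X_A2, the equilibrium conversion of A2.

X = 0.225

Take 1 mol A2 as basis and let X be its fractional conversion, so ξ = X.
At extent ξ: n_A2 = 1 − X; n_B1 = 4.78 − 2X; n_B2 = X; n_I = 2.2 (inert).
n_T = Σnᵢ = 7.98 − 2X.
Mole fractions y_i = n_i/n_T; K = p_B2 / (p_A2 p_B1^2) with p_i = y_i·P.
Setting this equal to 0.124 atm^-2 and taking the physical root (0 < X < 1) gives X = 0.225.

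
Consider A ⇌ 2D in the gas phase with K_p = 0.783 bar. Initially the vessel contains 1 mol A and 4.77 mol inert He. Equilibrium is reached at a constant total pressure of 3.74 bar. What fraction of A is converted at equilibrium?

X = 0.430

Take 1 mol A as basis and let X be its fractional conversion, so ξ = X.
Moles: n_A = 1 − X; n_D = 2X; n_I = 4.77 (inert).
Total moles n_T = 5.77 + X.
Mole fractions y_i = n_i/n_T; K_p = p_D^2 / (p_A) with p_i = y_i·P.
This yields a degree-2 equation in X; solving on (0,1), X = 0.430.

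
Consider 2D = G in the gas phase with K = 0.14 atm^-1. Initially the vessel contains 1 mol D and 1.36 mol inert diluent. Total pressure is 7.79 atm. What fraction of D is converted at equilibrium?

X = 0.383

Basis: 1 mol D initially; let X = conversion of D. Extent ξ = 0.5X.
Species balance: n_D = 1 − X; n_G = 0.5X; n_I = 1.36 (inert).
n_T = Σnᵢ = 2.36 − 0.5X.
y_i = n_i/n_T, p_i = y_i·P. K = p_G / (p_D^2).
Setting this equal to 0.14 atm^-1 and taking the physical root (0 < X < 1) gives X = 0.383.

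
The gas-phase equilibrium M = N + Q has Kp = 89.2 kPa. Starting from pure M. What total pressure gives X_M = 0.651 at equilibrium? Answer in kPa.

Take 1 mol M as basis and let X be its fractional conversion, so ξ = X.
Mole table: n_M = 1 − X; n_N = X; n_Q = X.
Summing: n_T = 1 + X.
Kp = p_N p_Q / (p_M) with p_i = (n_i/n_T)·P.
At X = 0.651: the mole-fraction product g(X) = Π y_i^ν_i = 0.7355. Since Kp = g(X)·P^{1}, P = (Kp/g)^(1/1) = (89.2/0.7355)^(1/1) = 121 kPa.

P = 121 kPa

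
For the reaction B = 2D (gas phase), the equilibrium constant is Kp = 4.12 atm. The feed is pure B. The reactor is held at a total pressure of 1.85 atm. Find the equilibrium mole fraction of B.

Take 1 mol B as basis and let X be its fractional conversion, so ξ = X.
Species balance: n_B = 1 − X; n_D = 2X.
Total moles n_T = 1 + X.
y_i = n_i/n_T, p_i = y_i·P. Kp = p_D^2 / (p_B).
This yields a degree-2 equation in X; solving on (0,1), X = 0.598.
Then n_B = 0.402, n_T = 1.6, so y_B = 0.252.

y_B = 0.252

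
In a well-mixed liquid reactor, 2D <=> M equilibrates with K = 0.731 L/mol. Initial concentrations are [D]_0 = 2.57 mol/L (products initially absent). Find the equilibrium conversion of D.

Let X = conversion of D; extent ξ = 2.57X/2 mol/L.
Concentrations: [D] = 2.57 − 2.57X; [M] = 1.28X.
K = [M] / ([D]^2).
Setting equal to 0.731 and solving for X on (0,1) gives X = 0.600.

X = 0.600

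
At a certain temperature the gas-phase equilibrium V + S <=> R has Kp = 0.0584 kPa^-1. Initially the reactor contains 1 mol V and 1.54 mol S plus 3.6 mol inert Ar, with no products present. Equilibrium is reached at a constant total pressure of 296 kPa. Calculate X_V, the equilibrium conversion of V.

X = 0.723

Basis: 1 mol V initially; let X = conversion of V. Extent ξ = X.
Species balance: n_V = 1 − X; n_S = 1.54 − X; n_R = X; n_I = 3.6 (inert).
Summing: n_T = 6.14 − X.
y_i = n_i/n_T, p_i = y_i·P. Kp = p_R / (p_V p_S).
Equating to 0.0584 kPa^-1 and solving on 0 < X < 1: X = 0.723.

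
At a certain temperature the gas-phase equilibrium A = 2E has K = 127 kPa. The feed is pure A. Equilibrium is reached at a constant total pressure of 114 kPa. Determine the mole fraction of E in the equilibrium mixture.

y_E = 0.636

Basis: 1 mol A initially; let X = conversion of A. Extent ξ = X.
Species balance: n_A = 1 − X; n_E = 2X.
Summing: n_T = 1 + X.
Mole fractions y_i = n_i/n_T; K = p_E^2 / (p_A) with p_i = y_i·P.
Setting this equal to 127 kPa and taking the physical root (0 < X < 1) gives X = 0.467.
Then n_E = 0.933, n_T = 1.47, so y_E = 0.636.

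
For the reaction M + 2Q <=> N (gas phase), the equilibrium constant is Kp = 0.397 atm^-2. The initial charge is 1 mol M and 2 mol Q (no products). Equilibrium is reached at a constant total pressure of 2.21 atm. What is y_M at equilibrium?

Let X = conversion of M (basis 1 mol M); extent of reaction ξ = X.
Mole table: n_M = 1 − X; n_Q = 2 − 2X; n_N = X.
n_T = Σnᵢ = 3 − 2X.
With p_i = (n_i/n_T)P, Kp = p_N / (p_M p_Q^2).
Equating to 0.397 atm^-2 and solving on 0 < X < 1: X = 0.375.
Then n_M = 0.625, n_T = 2.25, so y_M = 0.278.

y_M = 0.278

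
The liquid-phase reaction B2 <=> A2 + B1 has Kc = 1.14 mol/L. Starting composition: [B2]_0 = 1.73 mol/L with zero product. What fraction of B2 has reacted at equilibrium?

X = 0.547

Let X = conversion of B2; extent ξ = 1.73·X mol/L.
Concentrations: [B2] = 1.73 − 1.73X; [A2] = 1.73X; [B1] = 1.73X.
Kc = [A2] [B1] / ([B2]).
This equals 1.14 at X = 0.547 (the root in 0 < X < 1).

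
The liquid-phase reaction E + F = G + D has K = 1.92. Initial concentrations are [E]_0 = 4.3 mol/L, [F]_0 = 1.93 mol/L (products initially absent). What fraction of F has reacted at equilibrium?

X = 0.781

Let X = conversion of F; extent ξ = 1.93·X mol/L.
Concentrations: [E] = 4.3 − 1.93X; [F] = 1.93 − 1.93X; [G] = 1.93X; [D] = 1.93X.
K = [G] [D] / ([E] [F]).
This equals 1.92 at X = 0.781 (the root in 0 < X < 1).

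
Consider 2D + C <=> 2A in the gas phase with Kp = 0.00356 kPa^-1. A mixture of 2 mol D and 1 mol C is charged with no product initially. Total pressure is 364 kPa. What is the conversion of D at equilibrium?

Take 2 mol D as basis and let X be its fractional conversion, so ξ = X.
Moles: n_D = 2 − 2X; n_C = 1 − X; n_A = 2X.
Total moles n_T = 3 − X.
Mole fractions y_i = n_i/n_T; Kp = p_A^2 / (p_D^2 p_C) with p_i = y_i·P.
This yields a degree-3 equation in X; solving on (0,1), X = 0.359.

X = 0.359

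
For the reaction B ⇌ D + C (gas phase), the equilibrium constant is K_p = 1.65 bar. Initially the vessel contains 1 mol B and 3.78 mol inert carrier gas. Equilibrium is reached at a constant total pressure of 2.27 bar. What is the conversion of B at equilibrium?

X = 0.831

Take 1 mol B as basis and let X be its fractional conversion, so ξ = X.
Mole table: n_B = 1 − X; n_D = X; n_C = X; n_I = 3.78 (inert).
Summing: n_T = 4.78 + X.
y_i = n_i/n_T, p_i = y_i·P. K_p = p_D p_C / (p_B).
Substituting and setting equal to 1.65 bar gives a polynomial in X; the root in (0,1) is X = 0.831.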